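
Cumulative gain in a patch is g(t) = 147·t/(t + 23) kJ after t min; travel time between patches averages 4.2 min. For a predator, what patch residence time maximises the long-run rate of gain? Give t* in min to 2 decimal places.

9.83 min

Maximise g(t)/(T+t): set derivative to zero → g'(t)(T+t) = g(t).
g'(t) = 147·23/(t + 23)². Setting 147·23/(t+23)² = 147t/[(t+23)(4.2+t)] gives 23(4.2+t) = t(t+23), so t² = 23×4.2 = 96.6.
t* = √96.6 = 9.829 min.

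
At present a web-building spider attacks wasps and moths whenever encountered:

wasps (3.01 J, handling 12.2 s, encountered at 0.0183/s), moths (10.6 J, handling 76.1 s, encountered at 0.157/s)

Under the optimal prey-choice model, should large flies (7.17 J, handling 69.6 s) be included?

No

On wasps and moths alone, R = ΣλE/(1+Σλh) = 1.719/13.17 = 0.1305 J/s.
Profitability of large flies: 7.17/69.6 = 0.103 J/s.
0.103 < 0.1305, so adding large flies would lower the average — exclude it.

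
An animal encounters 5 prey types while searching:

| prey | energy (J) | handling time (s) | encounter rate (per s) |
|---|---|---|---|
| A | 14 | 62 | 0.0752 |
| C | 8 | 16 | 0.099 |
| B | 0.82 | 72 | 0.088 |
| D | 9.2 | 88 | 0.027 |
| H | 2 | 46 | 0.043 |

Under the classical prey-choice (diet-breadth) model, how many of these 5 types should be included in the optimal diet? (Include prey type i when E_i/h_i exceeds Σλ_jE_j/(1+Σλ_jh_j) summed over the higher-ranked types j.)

Profitabilities (E/h, J/s): C 0.5, A 0.226, D 0.105, H 0.0435, B 0.0114. Add prey in this order while the next type's profitability exceeds the intake rate on those already taken.
Rate on top 1: 0.3065. A: 0.226 < 0.3065 → exclude; stop.
Optimal diet: C — 1 of 5 types.

1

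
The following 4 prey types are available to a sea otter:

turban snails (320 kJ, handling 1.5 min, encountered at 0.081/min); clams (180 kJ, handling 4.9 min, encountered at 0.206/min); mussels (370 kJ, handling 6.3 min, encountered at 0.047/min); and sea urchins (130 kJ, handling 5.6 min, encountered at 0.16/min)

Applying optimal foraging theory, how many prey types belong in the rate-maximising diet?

3

E/h in descending order: turban snails 213, mussels 58.7, clams 36.7, sea urchins 23.2 kJ/min. The optimal diet is the largest prefix of this list for which every included type satisfies E_i/h_i > R on the types above it.
Rate on top 1: 23.11. mussels: 58.7 > 23.11 → include.
Rate on top 2: 30.55. clams: 36.7 > 30.55 → include.
Rate on top 3: 33.12. sea urchins: 23.2 < 33.12 → exclude; stop.
Optimal diet: turban snails, mussels, clams — 3 of 4 types.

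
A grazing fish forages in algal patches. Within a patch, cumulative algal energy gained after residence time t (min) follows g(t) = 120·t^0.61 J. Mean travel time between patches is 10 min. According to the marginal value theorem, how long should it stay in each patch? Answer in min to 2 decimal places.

Maximise g(t)/(T+t): set derivative to zero → g'(t)(T+t) = g(t).
g'(t) = 0.61·120·t^-0.39. Setting 0.61·120·t^-0.39 = 120·t^0.61/(10+t) gives 0.61(10+t) = t, so 0.39·t = 0.61×10.
t* = 0.61×10/0.39 = 15.64 min.

15.64 min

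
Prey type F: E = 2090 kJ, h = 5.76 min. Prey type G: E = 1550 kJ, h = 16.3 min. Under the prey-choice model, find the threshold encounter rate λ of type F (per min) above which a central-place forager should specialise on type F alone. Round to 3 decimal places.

Drop type G once their profitability E₂/h₂ falls below the rate achievable on type F alone: E₂/h₂ = λE₁/(1 + λh₁).
Solve for λ: λE₁h₂ = E₂(1 + λh₁) → λ(E₁h₂ − E₂h₁) = E₂ → λ = E₂/(E₁h₂ − E₂h₁).
λ = 1550/(2090×16.3 − 1550×5.76) = 1550/2.514e+04 = 0.06166 per min.

0.062 per min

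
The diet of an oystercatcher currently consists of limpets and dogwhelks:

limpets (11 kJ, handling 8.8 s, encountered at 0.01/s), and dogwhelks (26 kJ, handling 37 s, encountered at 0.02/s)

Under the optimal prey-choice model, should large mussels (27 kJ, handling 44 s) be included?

Yes

On limpets and dogwhelks alone, R = ΣλE/(1+Σλh) = 0.63/1.828 = 0.3446 kJ/s.
large mussels: E/h = 27/44 = 0.6136 kJ/s.
0.6136 > 0.3446, so adding large mussels raises the average — include it.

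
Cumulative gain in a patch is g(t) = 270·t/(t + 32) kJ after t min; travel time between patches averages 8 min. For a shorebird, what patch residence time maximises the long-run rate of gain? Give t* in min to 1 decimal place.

16.0 min

Maximise g(t)/(T+t): set derivative to zero → g'(t)(T+t) = g(t).
g'(t) = 270·32/(t + 32)². Setting 270·32/(t+32)² = 270t/[(t+32)(8+t)] gives 32(8+t) = t(t+32), so t² = 32×8 = 256.
t* = √256 = 16 min.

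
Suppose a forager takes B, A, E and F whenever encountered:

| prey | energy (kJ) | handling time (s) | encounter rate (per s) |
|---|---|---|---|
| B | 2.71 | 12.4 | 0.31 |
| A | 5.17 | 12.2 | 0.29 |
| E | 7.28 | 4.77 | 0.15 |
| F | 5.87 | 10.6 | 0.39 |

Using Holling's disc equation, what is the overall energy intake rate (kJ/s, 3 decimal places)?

Energy encountered per unit search time: 0.31×2.71 + 0.29×5.17 + 0.15×7.28 + 0.39×5.87 = 5.721 kJ/s.
Handling time per unit search time: 0.31×12.4 + 0.29×12.2 + 0.15×4.77 + 0.39×10.6 = 12.23.
Rate = 5.721/(1 + 12.23) = 0.4324 kJ/s.

0.432 kJ/s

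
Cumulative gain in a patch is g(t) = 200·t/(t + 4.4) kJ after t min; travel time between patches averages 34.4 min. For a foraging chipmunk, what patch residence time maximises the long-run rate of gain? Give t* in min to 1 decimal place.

By the marginal value theorem, leave when the instantaneous gain rate g'(t) equals the habitat-wide average g(t)/(T + t).
g'(t) = 200·4.4/(t + 4.4)². Setting 200·4.4/(t+4.4)² = 200t/[(t+4.4)(34.4+t)] gives 4.4(34.4+t) = t(t+4.4), so t² = 4.4×34.4 = 151.4.
t* = √151.4 = 12.3 min.

12.3 min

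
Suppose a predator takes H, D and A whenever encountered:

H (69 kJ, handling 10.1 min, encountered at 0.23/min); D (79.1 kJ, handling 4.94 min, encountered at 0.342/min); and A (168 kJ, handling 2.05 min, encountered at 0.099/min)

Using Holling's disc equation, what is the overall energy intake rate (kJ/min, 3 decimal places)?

Energy encountered per unit search time: 0.23×69 + 0.342×79.1 + 0.099×168 = 59.55 kJ/min.
Handling time per unit search time: 0.23×10.1 + 0.342×4.94 + 0.099×2.05 = 4.215.
Rate = 59.55/(1 + 4.215) = 11.42 kJ/min.

11.419 kJ/min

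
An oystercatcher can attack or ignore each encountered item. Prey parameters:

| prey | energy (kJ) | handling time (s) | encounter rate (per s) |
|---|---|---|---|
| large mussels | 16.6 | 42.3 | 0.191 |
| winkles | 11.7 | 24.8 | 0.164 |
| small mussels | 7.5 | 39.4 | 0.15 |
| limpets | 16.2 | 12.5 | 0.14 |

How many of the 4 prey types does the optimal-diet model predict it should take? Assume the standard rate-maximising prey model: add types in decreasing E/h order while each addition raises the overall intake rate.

E/h in descending order: limpets 1.3, winkles 0.472, large mussels 0.392, small mussels 0.19 kJ/s. The optimal diet is the largest prefix of this list for which every included type satisfies E_i/h_i > R on the types above it.
Rate on top 1: 0.8247. winkles: 0.472 < 0.8247 → exclude; stop.
Optimal diet: limpets — 1 of 4 types.

1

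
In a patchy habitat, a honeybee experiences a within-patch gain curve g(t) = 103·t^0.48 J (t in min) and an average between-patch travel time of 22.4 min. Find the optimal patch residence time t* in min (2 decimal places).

20.68 min

Optimal t* satisfies g'(t*) = g(t*)/(T + t*).
g'(t) = 0.48·103·t^-0.52. Setting 0.48·103·t^-0.52 = 103·t^0.48/(22.4+t) gives 0.48(22.4+t) = t, so 0.52·t = 0.48×22.4.
t* = 0.48×22.4/0.52 = 20.68 min.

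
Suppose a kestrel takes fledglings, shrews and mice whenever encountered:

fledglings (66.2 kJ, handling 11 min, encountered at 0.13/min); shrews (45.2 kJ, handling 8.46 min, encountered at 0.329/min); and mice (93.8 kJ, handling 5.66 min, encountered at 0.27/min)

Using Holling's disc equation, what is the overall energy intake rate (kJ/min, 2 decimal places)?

R = (0.13×66.2 + 0.329×45.2 + 0.27×93.8) / (1 + 0.13×11 + 0.329×8.46 + 0.27×5.66) = 48.8/6.742 = 7.239 kJ/min.

7.24 kJ/min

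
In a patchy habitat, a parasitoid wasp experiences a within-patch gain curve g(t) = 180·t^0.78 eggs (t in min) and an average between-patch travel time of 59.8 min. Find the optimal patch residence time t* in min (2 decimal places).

212.02 min

Optimal t* satisfies g'(t*) = g(t*)/(T + t*).
g'(t) = 0.78·180·t^-0.22. Setting 0.78·180·t^-0.22 = 180·t^0.78/(59.8+t) gives 0.78(59.8+t) = t, so 0.22·t = 0.78×59.8.
t* = 0.78×59.8/0.22 = 212 min.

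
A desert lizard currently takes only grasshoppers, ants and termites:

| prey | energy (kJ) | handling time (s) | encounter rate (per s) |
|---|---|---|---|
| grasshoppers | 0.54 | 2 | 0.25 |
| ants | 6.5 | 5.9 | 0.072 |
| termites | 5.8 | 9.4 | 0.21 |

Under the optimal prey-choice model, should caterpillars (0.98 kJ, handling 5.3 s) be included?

No

On grasshoppers, ants and termites alone, R = ΣλE/(1+Σλh) = 1.821/3.899 = 0.4671 kJ/s.
Profitability of caterpillars: 0.98/5.3 = 0.1849 kJ/s.
Since 0.1849 < R, time spent handling caterpillars is better spent searching.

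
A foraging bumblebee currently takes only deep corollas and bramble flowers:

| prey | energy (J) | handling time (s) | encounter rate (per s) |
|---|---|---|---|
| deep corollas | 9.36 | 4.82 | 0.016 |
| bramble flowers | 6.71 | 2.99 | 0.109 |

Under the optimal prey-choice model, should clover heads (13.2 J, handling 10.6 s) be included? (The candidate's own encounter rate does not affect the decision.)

Current rate: (0.016×9.36 + 0.109×6.71)/(1 + 0.016×4.82 + 0.109×2.99) = 0.628 J/s.
clover heads: E/h = 13.2/10.6 = 1.245 J/s.
Since 1.245 > R, including clover heads increases the long-run rate.

Yes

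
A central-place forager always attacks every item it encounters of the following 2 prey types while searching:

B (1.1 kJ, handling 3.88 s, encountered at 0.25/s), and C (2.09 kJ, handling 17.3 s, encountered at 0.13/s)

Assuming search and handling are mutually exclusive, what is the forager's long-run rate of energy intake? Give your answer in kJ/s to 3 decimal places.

R = Σλ_iE_i / (1 + Σλ_ih_i)
Numerator: 0.25×1.1 + 0.13×2.09 = 0.5467
Denominator: 1 + 0.25×3.88 + 0.13×17.3 = 4.219
R = 0.5467/4.219 = 0.1296 kJ/s

0.130 kJ/s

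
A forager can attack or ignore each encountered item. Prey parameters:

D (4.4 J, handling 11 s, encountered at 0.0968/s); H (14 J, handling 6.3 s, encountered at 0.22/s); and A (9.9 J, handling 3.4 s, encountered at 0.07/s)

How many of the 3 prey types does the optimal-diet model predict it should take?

E/h in descending order: A 2.91, H 2.22, D 0.4 J/s. The optimal diet is the largest prefix of this list for which every included type satisfies E_i/h_i > R on the types above it.
Rate on top 1: 0.5598. H: 2.22 > 0.5598 → include.
Rate on top 2: 1.438. D: 0.4 < 1.438 → exclude; stop.
Optimal diet: A, H — 2 of 3 types.

2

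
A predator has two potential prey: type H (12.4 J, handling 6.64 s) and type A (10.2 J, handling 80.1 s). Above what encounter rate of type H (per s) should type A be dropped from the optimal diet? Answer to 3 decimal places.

The zero-one rule: include type A iff E₂/h₂ > λE₁/(1+λh₁). Equality gives the switch point.
λE₁h₂ = E₂ + λE₂h₁ ⇒ λ = E₂/(E₁h₂ − E₂h₁) = 10.2/(993.2 − 67.73) = 0.01102 per s.

0.011 per s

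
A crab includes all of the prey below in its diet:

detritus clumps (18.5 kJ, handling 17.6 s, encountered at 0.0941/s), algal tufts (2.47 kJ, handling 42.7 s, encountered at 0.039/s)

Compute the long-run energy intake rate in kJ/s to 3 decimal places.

Energy encountered per unit search time: 0.0941×18.5 + 0.039×2.47 = 1.837 kJ/s.
Handling time per unit search time: 0.0941×17.6 + 0.039×42.7 = 3.321.
Rate = 1.837/(1 + 3.321) = 0.4251 kJ/s.

0.425 kJ/s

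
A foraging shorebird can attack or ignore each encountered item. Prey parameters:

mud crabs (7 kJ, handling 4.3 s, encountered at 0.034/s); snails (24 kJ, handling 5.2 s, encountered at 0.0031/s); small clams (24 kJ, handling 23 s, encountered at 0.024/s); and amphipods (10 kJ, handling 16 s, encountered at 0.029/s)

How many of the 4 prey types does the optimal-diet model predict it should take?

E/h in descending order: snails 4.62, mud crabs 1.63, small clams 1.04, amphipods 0.625 kJ/s. The optimal diet is the largest prefix of this list for which every included type satisfies E_i/h_i > R on the types above it.
Rate on top 1: 0.07322. mud crabs: 1.63 > 0.07322 → include.
Rate on top 2: 0.2688. small clams: 1.04 > 0.2688 → include.
Rate on top 3: 0.5182. amphipods: 0.625 > 0.5182 → include.
Optimal diet: snails, mud crabs, small clams, amphipods — 4 of 4 types.

4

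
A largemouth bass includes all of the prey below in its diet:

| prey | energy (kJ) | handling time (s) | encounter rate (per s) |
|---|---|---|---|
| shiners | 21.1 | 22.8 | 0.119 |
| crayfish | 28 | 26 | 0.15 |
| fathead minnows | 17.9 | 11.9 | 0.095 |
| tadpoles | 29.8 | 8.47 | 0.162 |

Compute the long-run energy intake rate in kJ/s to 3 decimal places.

Energy encountered per unit search time: 0.119×21.1 + 0.15×28 + 0.095×17.9 + 0.162×29.8 = 13.24 kJ/s.
Handling time per unit search time: 0.119×22.8 + 0.15×26 + 0.095×11.9 + 0.162×8.47 = 9.116.
Rate = 13.24/(1 + 9.116) = 1.309 kJ/s.

1.309 kJ/s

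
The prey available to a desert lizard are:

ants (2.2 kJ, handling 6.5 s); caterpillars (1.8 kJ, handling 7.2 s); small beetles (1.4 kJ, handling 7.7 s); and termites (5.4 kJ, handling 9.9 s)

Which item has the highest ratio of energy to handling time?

termites

In descending order of E/h:
termites: 5.4/9.9 = 0.545 kJ/s
ants: 2.2/6.5 = 0.338 kJ/s
caterpillars: 1.8/7.2 = 0.25 kJ/s
small beetles: 1.4/7.7 = 0.182 kJ/s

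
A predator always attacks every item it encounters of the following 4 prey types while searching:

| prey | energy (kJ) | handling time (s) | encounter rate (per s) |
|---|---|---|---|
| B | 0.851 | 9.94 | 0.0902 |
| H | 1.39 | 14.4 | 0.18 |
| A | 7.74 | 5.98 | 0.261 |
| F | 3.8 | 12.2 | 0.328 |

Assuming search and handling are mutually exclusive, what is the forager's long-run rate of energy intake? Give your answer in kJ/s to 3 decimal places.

Energy encountered per unit search time: 0.0902×0.851 + 0.18×1.39 + 0.261×7.74 + 0.328×3.8 = 3.594 kJ/s.
Handling time per unit search time: 0.0902×9.94 + 0.18×14.4 + 0.261×5.98 + 0.328×12.2 = 9.051.
Rate = 3.594/(1 + 9.051) = 0.3575 kJ/s.

0.358 kJ/s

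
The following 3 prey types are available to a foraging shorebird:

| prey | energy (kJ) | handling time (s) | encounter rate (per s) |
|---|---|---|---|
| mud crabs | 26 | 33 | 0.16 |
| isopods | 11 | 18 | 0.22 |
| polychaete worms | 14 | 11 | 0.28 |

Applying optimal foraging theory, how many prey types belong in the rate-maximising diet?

Rank by E/h (kJ/s): polychaete worms 1.27, mud crabs 0.788, isopods 0.611. Include each in turn until the next type's E/h falls below the running intake rate.
Rate on top 1: 0.9608. mud crabs: 0.788 < 0.9608 → exclude; stop.
Optimal diet: polychaete worms — 1 of 3 types.

1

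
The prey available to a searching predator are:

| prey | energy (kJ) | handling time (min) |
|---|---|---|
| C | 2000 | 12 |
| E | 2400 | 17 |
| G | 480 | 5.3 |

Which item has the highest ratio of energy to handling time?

In descending order of E/h:
C: 2000/12 = 167 kJ/min
E: 2400/17 = 141 kJ/min
G: 480/5.3 = 90.6 kJ/min

C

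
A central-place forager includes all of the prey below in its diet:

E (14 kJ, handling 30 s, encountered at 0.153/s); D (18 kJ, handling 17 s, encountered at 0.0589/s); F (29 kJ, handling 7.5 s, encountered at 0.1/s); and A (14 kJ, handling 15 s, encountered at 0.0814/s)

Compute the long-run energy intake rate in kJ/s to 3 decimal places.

0.846 kJ/s

R = Σλ_iE_i / (1 + Σλ_ih_i)
Numerator: 0.153×14 + 0.0589×18 + 0.1×29 + 0.0814×14 = 7.242
Denominator: 1 + 0.153×30 + 0.0589×17 + 0.1×7.5 + 0.0814×15 = 8.562
R = 7.242/8.562 = 0.8458 kJ/s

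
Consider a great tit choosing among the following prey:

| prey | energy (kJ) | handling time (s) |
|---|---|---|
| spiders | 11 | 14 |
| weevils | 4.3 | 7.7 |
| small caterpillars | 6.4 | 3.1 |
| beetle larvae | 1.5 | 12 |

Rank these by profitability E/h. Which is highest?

In descending order of E/h:
small caterpillars: 6.4/3.1 = 2.06 kJ/s
spiders: 11/14 = 0.786 kJ/s
weevils: 4.3/7.7 = 0.558 kJ/s
beetle larvae: 1.5/12 = 0.125 kJ/s

small caterpillars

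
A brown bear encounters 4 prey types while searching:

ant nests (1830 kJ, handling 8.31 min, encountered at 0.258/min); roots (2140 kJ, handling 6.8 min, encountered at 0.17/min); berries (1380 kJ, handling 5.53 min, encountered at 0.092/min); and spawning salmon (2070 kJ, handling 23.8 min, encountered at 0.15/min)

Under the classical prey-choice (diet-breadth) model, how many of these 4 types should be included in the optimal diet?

3

E/h in descending order: roots 315, berries 250, ant nests 220, spawning salmon 87 kJ/min. The optimal diet is the largest prefix of this list for which every included type satisfies E_i/h_i > R on the types above it.
Rate on top 1: 168.7. berries: 250 > 168.7 → include.
Rate on top 2: 184.2. ant nests: 220 > 184.2 → include.
Rate on top 3: 200.2. spawning salmon: 87 < 200.2 → exclude; stop.
Optimal diet: roots, berries, ant nests — 3 of 4 types.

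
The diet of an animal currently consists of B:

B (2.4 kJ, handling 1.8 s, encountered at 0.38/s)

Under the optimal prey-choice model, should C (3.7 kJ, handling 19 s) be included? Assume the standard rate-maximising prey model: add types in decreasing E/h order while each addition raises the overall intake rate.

No

Current rate: (0.38×2.4)/(1 + 0.38×1.8) = 0.5416 kJ/s.
C: E/h = 3.7/19 = 0.1947 kJ/s.
0.1947 < 0.5416, so adding C would lower the average — exclude it.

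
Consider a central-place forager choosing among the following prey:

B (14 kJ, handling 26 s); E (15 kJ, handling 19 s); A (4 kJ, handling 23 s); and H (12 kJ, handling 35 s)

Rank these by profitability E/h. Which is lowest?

Profitability E/h (kJ/s): B = 14/26 = 0.538, E = 15/19 = 0.789, A = 4/23 = 0.174, H = 12/35 = 0.343.
Ranked: E > B > H > A.

A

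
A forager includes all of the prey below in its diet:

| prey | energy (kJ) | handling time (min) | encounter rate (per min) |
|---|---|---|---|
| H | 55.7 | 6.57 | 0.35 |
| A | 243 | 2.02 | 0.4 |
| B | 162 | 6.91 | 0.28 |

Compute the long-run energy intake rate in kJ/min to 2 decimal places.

Energy encountered per unit search time: 0.35×55.7 + 0.4×243 + 0.28×162 = 162.1 kJ/min.
Handling time per unit search time: 0.35×6.57 + 0.4×2.02 + 0.28×6.91 = 5.042.
Rate = 162.1/(1 + 5.042) = 26.82 kJ/min.

26.82 kJ/min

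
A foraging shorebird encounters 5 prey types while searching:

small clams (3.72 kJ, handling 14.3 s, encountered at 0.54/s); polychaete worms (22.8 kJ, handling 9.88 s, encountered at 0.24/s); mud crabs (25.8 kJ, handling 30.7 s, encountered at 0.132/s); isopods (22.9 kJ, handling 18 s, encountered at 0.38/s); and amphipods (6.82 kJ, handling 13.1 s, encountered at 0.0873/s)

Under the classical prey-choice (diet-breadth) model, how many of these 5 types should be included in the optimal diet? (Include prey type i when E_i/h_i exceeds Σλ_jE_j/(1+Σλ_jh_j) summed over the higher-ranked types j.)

Rank by E/h (kJ/s): polychaete worms 2.31, isopods 1.27, mud crabs 0.84, amphipods 0.521, small clams 0.26. Include each in turn until the next type's E/h falls below the running intake rate.
Rate on top 1: 1.623. isopods: 1.27 < 1.623 → exclude; stop.
Optimal diet: polychaete worms — 1 of 5 types.

1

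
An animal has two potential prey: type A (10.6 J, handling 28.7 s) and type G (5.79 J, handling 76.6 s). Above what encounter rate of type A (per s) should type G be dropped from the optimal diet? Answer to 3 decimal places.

The zero-one rule: include type G iff E₂/h₂ > λE₁/(1+λh₁). Equality gives the switch point.
λE₁h₂ = E₂ + λE₂h₁ ⇒ λ = E₂/(E₁h₂ − E₂h₁) = 5.79/(812 − 166.2) = 0.008966 per s.

0.009 per s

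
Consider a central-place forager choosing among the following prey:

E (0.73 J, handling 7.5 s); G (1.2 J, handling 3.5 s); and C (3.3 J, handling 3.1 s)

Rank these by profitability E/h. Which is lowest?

Profitability E/h (J/s): E = 0.73/7.5 = 0.0973, G = 1.2/3.5 = 0.343, C = 3.3/3.1 = 1.06.
Ranked: C > G > E.

E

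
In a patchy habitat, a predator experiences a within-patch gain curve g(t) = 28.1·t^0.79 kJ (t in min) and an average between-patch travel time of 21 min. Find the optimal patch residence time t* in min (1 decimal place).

79.0 min

By the marginal value theorem, leave when the instantaneous gain rate g'(t) equals the habitat-wide average g(t)/(T + t).
g'(t) = 0.79·28.1·t^-0.21. Setting 0.79·28.1·t^-0.21 = 28.1·t^0.79/(21+t) gives 0.79(21+t) = t, so 0.21·t = 0.79×21.
t* = 0.79×21/0.21 = 79 min.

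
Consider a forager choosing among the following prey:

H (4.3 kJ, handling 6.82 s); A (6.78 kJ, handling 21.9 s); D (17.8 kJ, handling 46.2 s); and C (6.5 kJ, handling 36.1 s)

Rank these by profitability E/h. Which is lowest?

Profitability E/h (kJ/s): H = 4.3/6.82 = 0.63, A = 6.78/21.9 = 0.31, D = 17.8/46.2 = 0.385, C = 6.5/36.1 = 0.18.
Ranked: H > D > A > C.

C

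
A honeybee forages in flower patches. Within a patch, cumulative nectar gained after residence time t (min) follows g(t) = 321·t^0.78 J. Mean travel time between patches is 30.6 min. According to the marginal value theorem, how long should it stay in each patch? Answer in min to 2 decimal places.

108.49 min

Optimal t* satisfies g'(t*) = g(t*)/(T + t*).
g'(t) = 0.78·321·t^-0.22. Setting 0.78·321·t^-0.22 = 321·t^0.78/(30.6+t) gives 0.78(30.6+t) = t, so 0.22·t = 0.78×30.6.
t* = 0.78×30.6/0.22 = 108.5 min.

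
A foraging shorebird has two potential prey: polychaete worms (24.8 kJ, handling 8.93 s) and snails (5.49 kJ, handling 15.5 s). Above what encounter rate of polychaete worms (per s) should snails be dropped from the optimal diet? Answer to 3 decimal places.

0.016 per s

The zero-one rule: include snails iff E₂/h₂ > λE₁/(1+λh₁). Equality gives the switch point.
λE₁h₂ = E₂ + λE₂h₁ ⇒ λ = E₂/(E₁h₂ − E₂h₁) = 5.49/(384.4 − 49.03) = 0.01637 per s.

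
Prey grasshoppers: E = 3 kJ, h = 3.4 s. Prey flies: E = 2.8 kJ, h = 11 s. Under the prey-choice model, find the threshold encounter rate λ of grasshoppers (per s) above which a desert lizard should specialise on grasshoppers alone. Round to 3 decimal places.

Drop flies once their profitability E₂/h₂ falls below the rate achievable on grasshoppers alone: E₂/h₂ = λE₁/(1 + λh₁).
Solve for λ: λE₁h₂ = E₂(1 + λh₁) → λ(E₁h₂ − E₂h₁) = E₂ → λ = E₂/(E₁h₂ − E₂h₁).
λ = 2.8/(3×11 − 2.8×3.4) = 2.8/23.48 = 0.1193 per s.

0.119 per s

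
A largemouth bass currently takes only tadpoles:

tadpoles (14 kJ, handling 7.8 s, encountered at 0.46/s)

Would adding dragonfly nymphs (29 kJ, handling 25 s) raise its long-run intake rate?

No

Intake rate on the current diet: R = (0.46×14) / (1 + 0.46×7.8) = 6.44/4.588 = 1.404 kJ/s.
Profitability of dragonfly nymphs: 29/25 = 1.16 kJ/s.
1.16 < 1.404, so adding dragonfly nymphs would lower the average — exclude it.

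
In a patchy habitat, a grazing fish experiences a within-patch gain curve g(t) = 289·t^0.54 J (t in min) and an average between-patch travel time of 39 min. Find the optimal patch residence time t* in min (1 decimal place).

45.8 min

By the marginal value theorem, leave when the instantaneous gain rate g'(t) equals the habitat-wide average g(t)/(T + t).
g'(t) = 0.54·289·t^-0.46. Setting 0.54·289·t^-0.46 = 289·t^0.54/(39+t) gives 0.54(39+t) = t, so 0.46·t = 0.54×39.
t* = 0.54×39/0.46 = 45.78 min.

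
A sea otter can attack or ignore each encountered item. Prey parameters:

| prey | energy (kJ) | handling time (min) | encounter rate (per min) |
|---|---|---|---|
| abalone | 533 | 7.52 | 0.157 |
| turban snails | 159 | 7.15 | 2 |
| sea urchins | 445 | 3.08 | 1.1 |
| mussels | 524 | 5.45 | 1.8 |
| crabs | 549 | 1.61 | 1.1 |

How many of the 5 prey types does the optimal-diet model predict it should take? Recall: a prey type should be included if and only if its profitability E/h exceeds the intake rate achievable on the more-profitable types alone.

1

Profitabilities (E/h, kJ/min): crabs 341, sea urchins 144, mussels 96.1, abalone 70.9, turban snails 22.2. Add prey in this order while the next type's profitability exceeds the intake rate on those already taken.
Rate on top 1: 217.9. sea urchins: 144 < 217.9 → exclude; stop.
Optimal diet: crabs — 1 of 5 types.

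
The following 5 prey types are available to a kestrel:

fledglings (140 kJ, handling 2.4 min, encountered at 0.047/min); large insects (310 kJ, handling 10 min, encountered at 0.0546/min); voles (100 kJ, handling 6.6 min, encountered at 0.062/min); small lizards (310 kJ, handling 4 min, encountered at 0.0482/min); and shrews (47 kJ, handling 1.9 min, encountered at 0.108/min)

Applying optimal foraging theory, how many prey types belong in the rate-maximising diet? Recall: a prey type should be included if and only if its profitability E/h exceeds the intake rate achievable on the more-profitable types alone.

Profitabilities (E/h, kJ/min): small lizards 77.5, fledglings 58.3, large insects 31, shrews 24.7, voles 15.2. Add prey in this order while the next type's profitability exceeds the intake rate on those already taken.
Rate on top 1: 12.53. fledglings: 58.3 > 12.53 → include.
Rate on top 2: 16.48. large insects: 31 > 16.48 → include.
Rate on top 3: 20.76. shrews: 24.7 > 20.76 → include.
Rate on top 4: 21.16. voles: 15.2 < 21.16 → exclude; stop.
Optimal diet: small lizards, fledglings, large insects, shrews — 4 of 5 types.

4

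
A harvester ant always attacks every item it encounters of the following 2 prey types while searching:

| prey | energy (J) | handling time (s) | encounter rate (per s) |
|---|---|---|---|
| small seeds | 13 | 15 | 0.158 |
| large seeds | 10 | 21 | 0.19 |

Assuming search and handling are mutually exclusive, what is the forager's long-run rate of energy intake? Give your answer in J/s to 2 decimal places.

0.54 J/s

Energy encountered per unit search time: 0.158×13 + 0.19×10 = 3.954 J/s.
Handling time per unit search time: 0.158×15 + 0.19×21 = 6.36.
Rate = 3.954/(1 + 6.36) = 0.5372 J/s.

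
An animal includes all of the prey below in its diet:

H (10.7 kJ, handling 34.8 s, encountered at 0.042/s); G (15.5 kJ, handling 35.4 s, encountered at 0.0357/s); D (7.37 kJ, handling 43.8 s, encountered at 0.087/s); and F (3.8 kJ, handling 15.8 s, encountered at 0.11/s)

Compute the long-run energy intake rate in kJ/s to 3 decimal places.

R = (0.042×10.7 + 0.0357×15.5 + 0.087×7.37 + 0.11×3.8) / (1 + 0.042×34.8 + 0.0357×35.4 + 0.087×43.8 + 0.11×15.8) = 2.062/9.274 = 0.2223 kJ/s.

0.222 kJ/s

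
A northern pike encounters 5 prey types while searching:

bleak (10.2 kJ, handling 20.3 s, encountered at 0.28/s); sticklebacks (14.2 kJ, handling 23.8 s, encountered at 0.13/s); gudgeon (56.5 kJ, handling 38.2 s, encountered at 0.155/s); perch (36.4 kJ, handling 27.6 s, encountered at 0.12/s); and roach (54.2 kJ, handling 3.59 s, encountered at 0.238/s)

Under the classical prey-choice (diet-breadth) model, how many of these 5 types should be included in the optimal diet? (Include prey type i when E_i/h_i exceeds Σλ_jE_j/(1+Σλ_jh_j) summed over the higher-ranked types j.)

Rank by E/h (kJ/s): roach 15.1, gudgeon 1.48, perch 1.32, sticklebacks 0.597, bleak 0.502. Include each in turn until the next type's E/h falls below the running intake rate.
Rate on top 1: 6.956. gudgeon: 1.48 < 6.956 → exclude; stop.
Optimal diet: roach — 1 of 5 types.

1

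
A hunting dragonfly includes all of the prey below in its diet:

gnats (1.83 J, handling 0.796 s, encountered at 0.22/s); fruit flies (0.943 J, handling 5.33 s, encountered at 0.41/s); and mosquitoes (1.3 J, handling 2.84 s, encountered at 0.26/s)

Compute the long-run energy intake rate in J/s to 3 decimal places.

Energy encountered per unit search time: 0.22×1.83 + 0.41×0.943 + 0.26×1.3 = 1.127 J/s.
Handling time per unit search time: 0.22×0.796 + 0.41×5.33 + 0.26×2.84 = 3.099.
Rate = 1.127/(1 + 3.099) = 0.275 J/s.

0.275 J/s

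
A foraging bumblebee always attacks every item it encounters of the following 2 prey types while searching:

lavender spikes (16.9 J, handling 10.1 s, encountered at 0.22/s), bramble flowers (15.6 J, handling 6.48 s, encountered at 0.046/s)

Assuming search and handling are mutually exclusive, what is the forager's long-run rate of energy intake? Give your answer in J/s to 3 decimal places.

1.260 J/s

Energy encountered per unit search time: 0.22×16.9 + 0.046×15.6 = 4.436 J/s.
Handling time per unit search time: 0.22×10.1 + 0.046×6.48 = 2.52.
Rate = 4.436/(1 + 2.52) = 1.26 J/s.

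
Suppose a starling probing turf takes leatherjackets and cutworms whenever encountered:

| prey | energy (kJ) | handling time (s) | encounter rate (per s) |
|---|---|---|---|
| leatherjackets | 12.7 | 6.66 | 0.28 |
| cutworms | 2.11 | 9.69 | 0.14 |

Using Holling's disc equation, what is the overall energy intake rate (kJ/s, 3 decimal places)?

0.912 kJ/s

R = (0.28×12.7 + 0.14×2.11) / (1 + 0.28×6.66 + 0.14×9.69) = 3.851/4.221 = 0.9124 kJ/s.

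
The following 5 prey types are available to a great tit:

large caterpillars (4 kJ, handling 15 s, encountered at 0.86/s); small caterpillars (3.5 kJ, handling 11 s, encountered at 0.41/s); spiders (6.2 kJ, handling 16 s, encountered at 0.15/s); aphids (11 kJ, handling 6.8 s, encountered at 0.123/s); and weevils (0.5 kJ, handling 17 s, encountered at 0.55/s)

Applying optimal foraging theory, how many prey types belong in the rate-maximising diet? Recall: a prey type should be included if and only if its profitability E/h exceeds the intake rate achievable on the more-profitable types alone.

E/h in descending order: aphids 1.62, spiders 0.388, small caterpillars 0.318, large caterpillars 0.267, weevils 0.0294 kJ/s. The optimal diet is the largest prefix of this list for which every included type satisfies E_i/h_i > R on the types above it.
Rate on top 1: 0.7368. spiders: 0.388 < 0.7368 → exclude; stop.
Optimal diet: aphids — 1 of 5 types.

1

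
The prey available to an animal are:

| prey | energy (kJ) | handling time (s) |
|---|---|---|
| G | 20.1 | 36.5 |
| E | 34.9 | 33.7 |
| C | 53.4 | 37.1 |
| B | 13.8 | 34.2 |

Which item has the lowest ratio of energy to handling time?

B

Profitability E/h (kJ/s): G = 20.1/36.5 = 0.551, E = 34.9/33.7 = 1.04, C = 53.4/37.1 = 1.44, B = 13.8/34.2 = 0.404.
Ranked: C > E > G > B.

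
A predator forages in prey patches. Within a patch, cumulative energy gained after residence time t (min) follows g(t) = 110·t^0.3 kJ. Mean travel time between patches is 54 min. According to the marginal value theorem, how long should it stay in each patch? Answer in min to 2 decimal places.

23.14 min

Optimal t* satisfies g'(t*) = g(t*)/(T + t*).
g'(t) = 0.3·110·t^-0.7. Setting 0.3·110·t^-0.7 = 110·t^0.3/(54+t) gives 0.3(54+t) = t, so 0.70·t = 0.3×54.
t* = 0.3×54/0.70 = 23.14 min.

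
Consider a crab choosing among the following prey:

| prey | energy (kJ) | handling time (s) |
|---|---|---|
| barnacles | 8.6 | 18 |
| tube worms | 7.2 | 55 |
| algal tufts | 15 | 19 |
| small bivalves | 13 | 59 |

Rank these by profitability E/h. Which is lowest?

tube worms

Profitability E/h (kJ/s): barnacles = 8.6/18 = 0.478, tube worms = 7.2/55 = 0.131, algal tufts = 15/19 = 0.789, small bivalves = 13/59 = 0.22.
Ranked: algal tufts > barnacles > small bivalves > tube worms.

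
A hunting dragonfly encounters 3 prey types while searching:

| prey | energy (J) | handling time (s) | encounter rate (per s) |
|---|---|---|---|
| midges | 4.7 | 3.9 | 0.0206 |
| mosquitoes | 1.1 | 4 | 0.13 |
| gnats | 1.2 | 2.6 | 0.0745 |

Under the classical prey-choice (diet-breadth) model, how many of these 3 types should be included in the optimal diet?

3

E/h in descending order: midges 1.21, gnats 0.462, mosquitoes 0.275 J/s. The optimal diet is the largest prefix of this list for which every included type satisfies E_i/h_i > R on the types above it.
Rate on top 1: 0.08962. gnats: 0.462 > 0.08962 → include.
Rate on top 2: 0.1462. mosquitoes: 0.275 > 0.1462 → include.
Optimal diet: midges, gnats, mosquitoes — 3 of 3 types.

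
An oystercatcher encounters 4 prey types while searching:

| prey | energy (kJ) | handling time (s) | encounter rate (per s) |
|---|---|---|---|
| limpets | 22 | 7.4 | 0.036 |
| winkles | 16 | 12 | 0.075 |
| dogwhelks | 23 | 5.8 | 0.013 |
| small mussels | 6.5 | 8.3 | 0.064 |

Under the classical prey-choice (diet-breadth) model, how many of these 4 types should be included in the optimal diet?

3

Rank by E/h (kJ/s): dogwhelks 3.97, limpets 2.97, winkles 1.33, small mussels 0.783. Include each in turn until the next type's E/h falls below the running intake rate.
Rate on top 1: 0.278. limpets: 2.97 > 0.278 → include.
Rate on top 2: 0.8131. winkles: 1.33 > 0.8131 → include.
Rate on top 3: 1.022. small mussels: 0.783 < 1.022 → exclude; stop.
Optimal diet: dogwhelks, limpets, winkles — 3 of 4 types.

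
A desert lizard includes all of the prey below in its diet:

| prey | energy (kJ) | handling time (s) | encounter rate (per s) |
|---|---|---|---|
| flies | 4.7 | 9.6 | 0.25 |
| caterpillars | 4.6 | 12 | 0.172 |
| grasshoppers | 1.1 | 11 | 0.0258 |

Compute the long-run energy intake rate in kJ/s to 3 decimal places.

0.347 kJ/s

Energy encountered per unit search time: 0.25×4.7 + 0.172×4.6 + 0.0258×1.1 = 1.995 kJ/s.
Handling time per unit search time: 0.25×9.6 + 0.172×12 + 0.0258×11 = 4.748.
Rate = 1.995/(1 + 4.748) = 0.347 kJ/s.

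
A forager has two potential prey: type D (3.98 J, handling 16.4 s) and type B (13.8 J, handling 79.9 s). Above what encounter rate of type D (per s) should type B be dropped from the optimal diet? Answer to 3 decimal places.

0.151 per s

The zero-one rule: include type B iff E₂/h₂ > λE₁/(1+λh₁). Equality gives the switch point.
λE₁h₂ = E₂ + λE₂h₁ ⇒ λ = E₂/(E₁h₂ − E₂h₁) = 13.8/(318 − 226.3) = 0.1505 per s.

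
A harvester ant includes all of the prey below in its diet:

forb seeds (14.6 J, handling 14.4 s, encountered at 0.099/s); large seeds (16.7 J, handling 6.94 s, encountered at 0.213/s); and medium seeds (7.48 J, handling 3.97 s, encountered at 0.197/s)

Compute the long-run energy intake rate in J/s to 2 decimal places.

R = Σλ_iE_i / (1 + Σλ_ih_i)
Numerator: 0.099×14.6 + 0.213×16.7 + 0.197×7.48 = 6.476
Denominator: 1 + 0.099×14.4 + 0.213×6.94 + 0.197×3.97 = 4.686
R = 6.476/4.686 = 1.382 J/s

1.38 J/s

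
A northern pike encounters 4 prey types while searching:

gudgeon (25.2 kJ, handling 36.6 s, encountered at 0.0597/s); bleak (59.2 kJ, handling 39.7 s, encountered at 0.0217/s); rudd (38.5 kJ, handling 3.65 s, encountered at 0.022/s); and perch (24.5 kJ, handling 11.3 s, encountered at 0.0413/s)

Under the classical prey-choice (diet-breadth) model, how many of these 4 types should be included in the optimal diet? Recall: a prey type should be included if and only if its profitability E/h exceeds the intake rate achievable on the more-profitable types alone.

3

Rank by E/h (kJ/s): rudd 10.5, perch 2.17, bleak 1.49, gudgeon 0.689. Include each in turn until the next type's E/h falls below the running intake rate.
Rate on top 1: 0.784. perch: 2.17 > 0.784 → include.
Rate on top 2: 1.202. bleak: 1.49 > 1.202 → include.
Rate on top 3: 1.305. gudgeon: 0.689 < 1.305 → exclude; stop.
Optimal diet: rudd, perch, bleak — 3 of 4 types.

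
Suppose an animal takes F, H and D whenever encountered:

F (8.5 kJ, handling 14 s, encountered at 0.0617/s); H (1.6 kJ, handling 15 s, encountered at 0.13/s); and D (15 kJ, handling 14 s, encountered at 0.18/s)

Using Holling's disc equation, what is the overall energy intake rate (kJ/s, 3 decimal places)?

0.542 kJ/s

Energy encountered per unit search time: 0.0617×8.5 + 0.13×1.6 + 0.18×15 = 3.432 kJ/s.
Handling time per unit search time: 0.0617×14 + 0.13×15 + 0.18×14 = 5.334.
Rate = 3.432/(1 + 5.334) = 0.5419 kJ/s.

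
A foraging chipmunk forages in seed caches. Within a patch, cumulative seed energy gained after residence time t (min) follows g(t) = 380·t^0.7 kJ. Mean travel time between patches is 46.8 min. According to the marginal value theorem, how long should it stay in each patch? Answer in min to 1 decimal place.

Optimal t* satisfies g'(t*) = g(t*)/(T + t*).
g'(t) = 0.7·380·t^-0.3. Setting 0.7·380·t^-0.3 = 380·t^0.7/(46.8+t) gives 0.7(46.8+t) = t, so 0.30·t = 0.7×46.8.
t* = 0.7×46.8/0.30 = 109.2 min.

109.2 min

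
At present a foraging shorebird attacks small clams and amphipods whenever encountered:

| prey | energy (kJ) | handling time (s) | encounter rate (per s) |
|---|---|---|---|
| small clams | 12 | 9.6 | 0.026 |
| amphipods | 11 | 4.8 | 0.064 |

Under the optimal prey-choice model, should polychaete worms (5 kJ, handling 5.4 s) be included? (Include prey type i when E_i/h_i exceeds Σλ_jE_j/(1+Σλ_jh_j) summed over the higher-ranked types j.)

Yes

Intake rate on the current diet: R = (0.026×12 + 0.064×11) / (1 + 0.026×9.6 + 0.064×4.8) = 1.016/1.557 = 0.6526 kJ/s.
polychaete worms: E/h = 5/5.4 = 0.9259 kJ/s.
Since 0.9259 > R, including polychaete worms increases the long-run rate.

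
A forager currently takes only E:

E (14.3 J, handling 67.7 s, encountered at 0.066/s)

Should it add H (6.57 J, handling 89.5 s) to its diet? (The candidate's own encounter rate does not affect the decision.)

No

Current rate: (0.066×14.3)/(1 + 0.066×67.7) = 0.1726 J/s.
H: E/h = 6.57/89.5 = 0.07341 J/s.
0.07341 < 0.1726, so adding H would lower the average — exclude it.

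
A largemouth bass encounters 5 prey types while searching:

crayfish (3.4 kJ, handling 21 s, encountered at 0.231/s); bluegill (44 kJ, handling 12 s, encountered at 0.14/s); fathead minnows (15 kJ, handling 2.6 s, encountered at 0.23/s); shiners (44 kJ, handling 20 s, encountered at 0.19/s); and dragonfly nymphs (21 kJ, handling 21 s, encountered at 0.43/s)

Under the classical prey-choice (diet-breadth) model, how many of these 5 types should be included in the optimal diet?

E/h in descending order: fathead minnows 5.77, bluegill 3.67, shiners 2.2, dragonfly nymphs 1, crayfish 0.162 kJ/s. The optimal diet is the largest prefix of this list for which every included type satisfies E_i/h_i > R on the types above it.
Rate on top 1: 2.159. bluegill: 3.67 > 2.159 → include.
Rate on top 2: 2.932. shiners: 2.2 < 2.932 → exclude; stop.
Optimal diet: fathead minnows, bluegill — 2 of 5 types.

2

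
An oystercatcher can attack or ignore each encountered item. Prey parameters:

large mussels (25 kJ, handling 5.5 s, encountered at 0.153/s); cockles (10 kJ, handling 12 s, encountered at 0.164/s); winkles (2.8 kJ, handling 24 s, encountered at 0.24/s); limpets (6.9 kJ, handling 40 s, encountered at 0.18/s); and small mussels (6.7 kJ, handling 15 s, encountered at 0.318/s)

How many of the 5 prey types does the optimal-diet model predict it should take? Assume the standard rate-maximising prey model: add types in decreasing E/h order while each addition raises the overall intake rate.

Profitabilities (E/h, kJ/s): large mussels 4.55, cockles 0.833, small mussels 0.447, limpets 0.173, winkles 0.117. Add prey in this order while the next type's profitability exceeds the intake rate on those already taken.
Rate on top 1: 2.077. cockles: 0.833 < 2.077 → exclude; stop.
Optimal diet: large mussels — 1 of 5 types.

1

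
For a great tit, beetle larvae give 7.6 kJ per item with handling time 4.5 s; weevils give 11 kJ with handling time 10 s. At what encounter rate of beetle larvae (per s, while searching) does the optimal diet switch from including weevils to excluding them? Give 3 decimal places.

0.415 per s

At the threshold, the rate on beetle larvae alone equals the profitability of weevils: λ·7.6/(1 + λ·4.5) = 11/10 = 1.1.
Rearranging, λ(7.6 − 1.1×4.5) = 1.1, so λ = 1.1/2.65 = 0.4151 per s.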